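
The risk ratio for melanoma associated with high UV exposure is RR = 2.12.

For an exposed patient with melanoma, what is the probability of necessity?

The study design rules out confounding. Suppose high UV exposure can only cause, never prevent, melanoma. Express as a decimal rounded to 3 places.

Under exogeneity and monotonicity, PN = (RR − 1) / RR = 1 − 1/RR.
PN = (2.12 − 1) / 2.12 = 1.12 / 2.12 ≈ 0.5283

PN ≈ 0.528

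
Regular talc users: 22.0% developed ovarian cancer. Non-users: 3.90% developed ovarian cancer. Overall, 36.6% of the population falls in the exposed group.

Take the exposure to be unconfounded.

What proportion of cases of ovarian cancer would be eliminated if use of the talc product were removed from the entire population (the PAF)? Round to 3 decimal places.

p₁ = 0.22, p₀ = 0.039.
Overall risk P(Y=1) = π·p₁ + (1−π)·p₀ = 0.366×0.22 + 0.634×0.039 = 0.10525.
Under exogeneity, PAF = [P(Y=1) − p₀] / P(Y=1).
PAF = (0.10525 − 0.039) / 0.10525 ≈ 0.6294

PAF ≈ 0.629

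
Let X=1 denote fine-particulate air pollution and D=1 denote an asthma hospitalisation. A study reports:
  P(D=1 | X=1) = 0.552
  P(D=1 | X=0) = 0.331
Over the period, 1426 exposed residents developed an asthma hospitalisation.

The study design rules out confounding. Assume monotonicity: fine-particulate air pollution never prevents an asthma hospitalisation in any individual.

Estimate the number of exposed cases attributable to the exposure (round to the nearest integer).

Let p₁ = 0.552, p₀ = 0.331.
PN = (p₁ − p₀)/p₁ = (0.552 − 0.331) / 0.552 ≈ 0.40036.
Attributable cases ≈ PN × (exposed cases) = 0.40036 × 1426 ≈ 570.92.

about 571 cases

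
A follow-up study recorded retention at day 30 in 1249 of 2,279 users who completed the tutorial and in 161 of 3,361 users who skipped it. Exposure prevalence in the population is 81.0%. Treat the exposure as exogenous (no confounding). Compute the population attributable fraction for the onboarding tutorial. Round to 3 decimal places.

PAF ≈ 0.894

p₁ = P(outcome | exposed) = 1249/2279 = 0.54805
p₀ = P(outcome | unexposed) = 161/3361 = 0.047902
Overall risk P(Y=1) = π·p₁ + (1−π)·p₀ = 0.81×0.54805 + 0.19×0.047902 = 0.45302.
Under exogeneity, PAF = [P(Y=1) − p₀] / P(Y=1).
PAF = (0.45302 − 0.047902) / 0.45302 ≈ 0.8943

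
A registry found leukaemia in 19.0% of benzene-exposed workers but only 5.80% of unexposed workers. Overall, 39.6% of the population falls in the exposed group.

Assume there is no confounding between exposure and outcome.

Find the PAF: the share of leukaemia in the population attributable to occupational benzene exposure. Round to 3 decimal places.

PAF ≈ 0.474

p₁ = 0.19, p₀ = 0.058.
Overall risk P(Y=1) = π·p₁ + (1−π)·p₀ = 0.396×0.19 + 0.604×0.058 = 0.11027.
Under exogeneity, PAF = [P(Y=1) − p₀] / P(Y=1).
PAF = (0.11027 − 0.058) / 0.11027 ≈ 0.4740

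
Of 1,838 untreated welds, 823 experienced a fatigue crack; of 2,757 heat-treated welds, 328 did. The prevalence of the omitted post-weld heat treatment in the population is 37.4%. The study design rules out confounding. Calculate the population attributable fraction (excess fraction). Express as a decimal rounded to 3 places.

PAF ≈ 0.508

p₁ = P(outcome | exposed) = 823/1838 = 0.44777
p₀ = P(outcome | unexposed) = 328/2757 = 0.11897
Overall risk P(Y=1) = π·p₁ + (1−π)·p₀ = 0.374×0.44777 + 0.626×0.11897 = 0.24194.
Under exogeneity, PAF = [P(Y=1) − p₀] / P(Y=1).
PAF = (0.24194 − 0.11897) / 0.24194 ≈ 0.5083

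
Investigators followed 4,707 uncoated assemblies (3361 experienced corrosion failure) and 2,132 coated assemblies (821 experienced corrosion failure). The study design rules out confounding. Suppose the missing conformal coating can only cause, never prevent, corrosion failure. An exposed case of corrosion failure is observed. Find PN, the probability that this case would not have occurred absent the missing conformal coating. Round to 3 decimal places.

PN ≈ 0.461

p₁ = P(outcome | exposed) = 3361/4707 = 0.71404
p₀ = P(outcome | unexposed) = 821/2132 = 0.38508
Under exogeneity and monotonicity, PN = (p₁ − p₀) / p₁.
PN = (0.71404 − 0.38508) / 0.71404 = 0.32896 / 0.71404 ≈ 0.4607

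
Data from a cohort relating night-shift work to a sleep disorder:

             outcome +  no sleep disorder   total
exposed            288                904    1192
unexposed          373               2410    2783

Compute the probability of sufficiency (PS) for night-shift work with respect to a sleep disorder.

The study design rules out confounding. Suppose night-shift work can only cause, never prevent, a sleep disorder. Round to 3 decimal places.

p₁ = P(outcome | exposed) = 288/1192 = 0.24161
p₀ = P(outcome | unexposed) = 373/2783 = 0.13403
Under exogeneity and monotonicity, PS = (p₁ − p₀) / (1 − p₀).
PS = (0.24161 − 0.13403) / (1 − 0.13403) = 0.10758 / 0.86597 ≈ 0.1242

PS ≈ 0.124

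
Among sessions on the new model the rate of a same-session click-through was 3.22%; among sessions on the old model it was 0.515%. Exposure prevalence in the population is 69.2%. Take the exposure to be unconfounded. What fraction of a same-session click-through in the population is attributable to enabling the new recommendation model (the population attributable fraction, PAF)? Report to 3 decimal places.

PAF ≈ 0.784

p₁ = 0.0322, p₀ = 0.00515.
Overall risk P(Y=1) = π·p₁ + (1−π)·p₀ = 0.692×0.0322 + 0.308×0.00515 = 0.023869.
Under exogeneity, PAF = [P(Y=1) − p₀] / P(Y=1).
PAF = (0.023869 − 0.00515) / 0.023869 ≈ 0.7842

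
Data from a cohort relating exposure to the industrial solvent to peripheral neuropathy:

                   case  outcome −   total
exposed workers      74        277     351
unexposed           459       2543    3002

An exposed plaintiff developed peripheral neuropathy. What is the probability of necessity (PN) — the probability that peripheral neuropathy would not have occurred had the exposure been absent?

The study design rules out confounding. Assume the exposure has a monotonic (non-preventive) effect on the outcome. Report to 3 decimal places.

p₁ = P(outcome | exposed) = 74/351 = 0.21083
p₀ = P(outcome | unexposed) = 459/3002 = 0.1529
Under exogeneity and monotonicity, PN = (p₁ − p₀) / p₁.
PN = (0.21083 − 0.1529) / 0.21083 = 0.057928 / 0.21083 ≈ 0.2748

PN ≈ 0.275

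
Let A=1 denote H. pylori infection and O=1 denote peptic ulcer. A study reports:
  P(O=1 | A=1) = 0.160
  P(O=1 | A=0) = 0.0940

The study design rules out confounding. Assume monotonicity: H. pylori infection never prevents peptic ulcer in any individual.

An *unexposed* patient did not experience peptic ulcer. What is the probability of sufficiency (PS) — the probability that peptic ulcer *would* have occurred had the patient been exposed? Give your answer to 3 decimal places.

Let p₁ = 0.16, p₀ = 0.094.
Under exogeneity and monotonicity, PS = (p₁ − p₀) / (1 − p₀).
PS = (0.16 − 0.094) / (1 − 0.094) = 0.066 / 0.906 ≈ 0.0728

PS ≈ 0.073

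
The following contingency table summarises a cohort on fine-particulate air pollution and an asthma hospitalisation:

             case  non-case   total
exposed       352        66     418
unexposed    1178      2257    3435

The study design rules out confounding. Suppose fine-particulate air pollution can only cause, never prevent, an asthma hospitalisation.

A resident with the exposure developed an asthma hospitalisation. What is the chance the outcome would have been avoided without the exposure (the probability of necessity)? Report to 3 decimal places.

p₁ = P(outcome | exposed) = 352/418 = 0.84211
p₀ = P(outcome | unexposed) = 1178/3435 = 0.34294
Under exogeneity and monotonicity, PN = (p₁ − p₀) / p₁.
PN = (0.84211 − 0.34294) / 0.84211 = 0.49916 / 0.84211 ≈ 0.5928

PN ≈ 0.593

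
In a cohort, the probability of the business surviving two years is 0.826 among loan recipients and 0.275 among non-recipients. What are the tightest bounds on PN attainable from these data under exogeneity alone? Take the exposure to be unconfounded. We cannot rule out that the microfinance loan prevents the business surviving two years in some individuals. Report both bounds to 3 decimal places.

0.667 ≤ PN ≤ 0.878

Let p₁ = 0.826, p₀ = 0.275.
Under exogeneity alone the bounds on PN are max{0,(p₁−p₀)/p₁} ≤ PN ≤ min{1,(1−p₀)/p₁}.
  lower = (p₁ − p₀)/p₁ = 0.551 / 0.826 ≈ 0.6671
  upper = min{1, (1 − p₀)/p₁} = 0.725 / 0.826 ≈ 0.8777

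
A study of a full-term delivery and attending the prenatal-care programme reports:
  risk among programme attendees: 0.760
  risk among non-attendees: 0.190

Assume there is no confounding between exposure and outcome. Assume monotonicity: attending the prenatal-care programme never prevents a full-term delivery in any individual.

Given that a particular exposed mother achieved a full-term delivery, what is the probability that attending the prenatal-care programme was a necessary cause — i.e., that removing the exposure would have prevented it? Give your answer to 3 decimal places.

Let p₁ = 0.76, p₀ = 0.19.
Under exogeneity and monotonicity, PN = (p₁ − p₀) / p₁.
PN = (0.76 − 0.19) / 0.76 = 0.57 / 0.76 ≈ 0.7500

PN ≈ 0.750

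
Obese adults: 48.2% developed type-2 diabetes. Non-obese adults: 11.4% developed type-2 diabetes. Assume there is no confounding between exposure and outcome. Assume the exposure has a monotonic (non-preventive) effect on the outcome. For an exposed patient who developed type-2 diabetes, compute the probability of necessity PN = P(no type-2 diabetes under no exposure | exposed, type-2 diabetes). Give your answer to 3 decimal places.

p₁ = 0.482, p₀ = 0.114.
Under exogeneity and monotonicity, PN = (p₁ − p₀) / p₁.
PN = (0.482 − 0.114) / 0.482 = 0.368 / 0.482 ≈ 0.7635

PN ≈ 0.763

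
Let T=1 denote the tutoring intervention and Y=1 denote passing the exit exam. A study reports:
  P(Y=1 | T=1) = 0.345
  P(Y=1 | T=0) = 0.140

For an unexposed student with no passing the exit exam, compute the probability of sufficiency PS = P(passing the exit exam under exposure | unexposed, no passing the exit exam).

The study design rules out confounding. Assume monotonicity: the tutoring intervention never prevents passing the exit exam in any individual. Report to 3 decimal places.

Let p₁ = 0.345, p₀ = 0.14.
Under exogeneity and monotonicity, PS = (p₁ − p₀) / (1 − p₀).
PS = (0.345 − 0.14) / (1 − 0.14) = 0.205 / 0.86 ≈ 0.2384

PS ≈ 0.238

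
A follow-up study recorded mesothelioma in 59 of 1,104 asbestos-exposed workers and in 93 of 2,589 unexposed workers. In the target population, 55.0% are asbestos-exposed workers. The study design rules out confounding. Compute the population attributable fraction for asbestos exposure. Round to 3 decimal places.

p₁ = P(outcome | exposed) = 59/1104 = 0.053442
p₀ = P(outcome | unexposed) = 93/2589 = 0.035921
Overall risk P(Y=1) = π·p₁ + (1−π)·p₀ = 0.55×0.053442 + 0.45×0.035921 = 0.045558.
Under exogeneity, PAF = [P(Y=1) − p₀] / P(Y=1).
PAF = (0.045558 − 0.035921) / 0.045558 ≈ 0.2115

PAF ≈ 0.212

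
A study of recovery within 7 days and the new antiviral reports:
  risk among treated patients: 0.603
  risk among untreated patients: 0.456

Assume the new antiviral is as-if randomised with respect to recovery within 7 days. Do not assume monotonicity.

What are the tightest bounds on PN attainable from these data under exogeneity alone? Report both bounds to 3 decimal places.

0.244 ≤ PN ≤ 0.902

Let p₁ = 0.603, p₀ = 0.456.
Under exogeneity alone the bounds on PN are max{0,(p₁−p₀)/p₁} ≤ PN ≤ min{1,(1−p₀)/p₁}.
  lower = (p₁ − p₀)/p₁ = 0.147 / 0.603 ≈ 0.2438
  upper = min{1, (1 − p₀)/p₁} = 0.544 / 0.603 ≈ 0.9022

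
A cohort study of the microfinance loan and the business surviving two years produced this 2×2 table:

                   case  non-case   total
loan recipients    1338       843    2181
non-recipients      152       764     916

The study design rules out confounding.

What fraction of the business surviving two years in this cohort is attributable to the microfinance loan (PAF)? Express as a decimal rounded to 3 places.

p₁ = P(outcome | exposed) = 1338/2181 = 0.61348
p₀ = P(outcome | unexposed) = 152/916 = 0.16594
Exposure prevalence π = 2181/3097 = 0.70423; overall risk P(Y=1) = 0.48111.
Under exogeneity, PAF = [P(Y=1) − p₀]/P(Y=1).
PAF = (0.48111 − 0.16594) / 0.48111 ≈ 0.6551

PAF ≈ 0.655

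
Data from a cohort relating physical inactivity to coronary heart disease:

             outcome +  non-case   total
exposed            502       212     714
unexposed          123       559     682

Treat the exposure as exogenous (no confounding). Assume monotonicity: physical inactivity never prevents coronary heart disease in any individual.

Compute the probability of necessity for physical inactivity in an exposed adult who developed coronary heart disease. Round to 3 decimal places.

PN ≈ 0.743

p₁ = P(outcome | exposed) = 502/714 = 0.70308
p₀ = P(outcome | unexposed) = 123/682 = 0.18035
Under exogeneity and monotonicity, PN = (p₁ − p₀) / p₁.
PN = (0.70308 − 0.18035) / 0.70308 = 0.52273 / 0.70308 ≈ 0.7435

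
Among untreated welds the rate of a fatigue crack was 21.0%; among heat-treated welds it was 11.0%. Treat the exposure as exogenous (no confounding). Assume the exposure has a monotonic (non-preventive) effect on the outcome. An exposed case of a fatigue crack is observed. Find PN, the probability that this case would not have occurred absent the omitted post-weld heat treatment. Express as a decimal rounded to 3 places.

PN ≈ 0.476

p₁ = 0.21, p₀ = 0.11.
Under exogeneity and monotonicity, PN = (p₁ − p₀) / p₁.
PN = (0.21 − 0.11) / 0.21 = 0.1 / 0.21 ≈ 0.4762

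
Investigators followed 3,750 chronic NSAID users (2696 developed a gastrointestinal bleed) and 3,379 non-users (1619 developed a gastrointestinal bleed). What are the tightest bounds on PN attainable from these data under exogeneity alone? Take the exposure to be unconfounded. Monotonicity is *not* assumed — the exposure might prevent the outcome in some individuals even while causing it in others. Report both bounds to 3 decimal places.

p₁ = P(outcome | exposed) = 2696/3750 = 0.71893
p₀ = P(outcome | unexposed) = 1619/3379 = 0.47914
Under exogeneity alone the bounds on PN are max{0,(p₁−p₀)/p₁} ≤ PN ≤ min{1,(1−p₀)/p₁}.
  lower = (p₁ − p₀)/p₁ = 0.2398 / 0.71893 ≈ 0.3335
  upper = min{1, (1 − p₀)/p₁} = 0.52086 / 0.71893 ≈ 0.7245

0.334 ≤ PN ≤ 0.724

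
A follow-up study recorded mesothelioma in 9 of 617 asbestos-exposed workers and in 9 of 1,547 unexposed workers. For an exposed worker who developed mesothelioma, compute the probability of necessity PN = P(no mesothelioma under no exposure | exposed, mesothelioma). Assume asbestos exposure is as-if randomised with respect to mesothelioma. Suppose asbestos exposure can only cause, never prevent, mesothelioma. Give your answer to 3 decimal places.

p₁ = P(outcome | exposed) = 9/617 = 0.014587
p₀ = P(outcome | unexposed) = 9/1547 = 0.0058177
Under exogeneity and monotonicity, PN = (p₁ − p₀) / p₁.
PN = (0.014587 − 0.0058177) / 0.014587 = 0.008769 / 0.014587 ≈ 0.6012

PN ≈ 0.601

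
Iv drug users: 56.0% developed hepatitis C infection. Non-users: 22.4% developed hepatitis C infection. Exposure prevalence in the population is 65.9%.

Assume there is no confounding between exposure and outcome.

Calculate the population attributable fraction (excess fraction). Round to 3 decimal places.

p₁ = 0.56, p₀ = 0.224.
Overall risk P(Y=1) = π·p₁ + (1−π)·p₀ = 0.659×0.56 + 0.341×0.224 = 0.44542.
Under exogeneity, PAF = [P(Y=1) − p₀] / P(Y=1).
PAF = (0.44542 − 0.224) / 0.44542 ≈ 0.4971

PAF ≈ 0.497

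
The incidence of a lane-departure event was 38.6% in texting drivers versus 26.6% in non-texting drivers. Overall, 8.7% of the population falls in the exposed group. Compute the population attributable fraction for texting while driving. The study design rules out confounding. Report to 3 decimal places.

p₁ = 0.386, p₀ = 0.266.
Overall risk P(Y=1) = π·p₁ + (1−π)·p₀ = 0.087×0.386 + 0.913×0.266 = 0.27644.
Under exogeneity, PAF = [P(Y=1) − p₀] / P(Y=1).
PAF = (0.27644 − 0.266) / 0.27644 ≈ 0.0378

PAF ≈ 0.038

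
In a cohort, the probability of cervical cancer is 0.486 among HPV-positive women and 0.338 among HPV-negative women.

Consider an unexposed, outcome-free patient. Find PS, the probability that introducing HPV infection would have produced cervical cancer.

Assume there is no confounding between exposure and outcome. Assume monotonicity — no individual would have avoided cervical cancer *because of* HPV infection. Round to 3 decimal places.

PS ≈ 0.224

Let p₁ = 0.486, p₀ = 0.338.
Under exogeneity and monotonicity, PS = (p₁ − p₀) / (1 − p₀).
PS = (0.486 − 0.338) / (1 − 0.338) = 0.148 / 0.662 ≈ 0.2236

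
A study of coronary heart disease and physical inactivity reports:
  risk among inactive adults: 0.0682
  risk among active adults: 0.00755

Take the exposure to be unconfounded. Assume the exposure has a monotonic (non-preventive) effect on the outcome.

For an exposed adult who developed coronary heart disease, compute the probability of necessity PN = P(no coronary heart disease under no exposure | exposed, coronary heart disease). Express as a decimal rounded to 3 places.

Let p₁ = 0.0682, p₀ = 0.00755.
Under exogeneity and monotonicity, PN = (p₁ − p₀) / p₁.
PN = (0.0682 − 0.00755) / 0.0682 = 0.06065 / 0.0682 ≈ 0.8893

PN ≈ 0.889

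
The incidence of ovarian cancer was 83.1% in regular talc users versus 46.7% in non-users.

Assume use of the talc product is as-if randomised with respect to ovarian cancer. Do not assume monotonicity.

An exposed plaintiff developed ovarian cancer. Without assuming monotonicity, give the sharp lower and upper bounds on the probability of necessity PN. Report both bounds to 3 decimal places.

0.438 ≤ PN ≤ 0.641

p₁ = 0.831, p₀ = 0.467.
Under exogeneity alone the bounds on PN are max{0,(p₁−p₀)/p₁} ≤ PN ≤ min{1,(1−p₀)/p₁}.
  lower = (p₁ − p₀)/p₁ = 0.364 / 0.831 ≈ 0.4380
  upper = min{1, (1 − p₀)/p₁} = 0.533 / 0.831 ≈ 0.6414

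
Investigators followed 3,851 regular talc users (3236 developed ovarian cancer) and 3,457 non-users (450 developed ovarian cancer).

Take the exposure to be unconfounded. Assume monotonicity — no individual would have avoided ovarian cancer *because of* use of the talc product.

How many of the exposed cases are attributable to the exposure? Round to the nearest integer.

p₁ = P(outcome | exposed) = 3236/3851 = 0.8403
p₀ = P(outcome | unexposed) = 450/3457 = 0.13017
PN = (p₁ − p₀)/p₁ = (0.8403 − 0.13017) / 0.8403 ≈ 0.84509.
Attributable cases ≈ PN × (exposed cases) = 0.84509 × 3236 ≈ 2734.71.

about 2735 cases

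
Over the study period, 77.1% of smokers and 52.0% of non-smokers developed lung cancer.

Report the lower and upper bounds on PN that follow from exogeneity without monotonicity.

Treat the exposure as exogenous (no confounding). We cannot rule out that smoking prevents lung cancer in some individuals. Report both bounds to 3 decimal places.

p₁ = 0.771, p₀ = 0.52.
Under exogeneity alone the bounds on PN are max{0,(p₁−p₀)/p₁} ≤ PN ≤ min{1,(1−p₀)/p₁}.
  lower = (p₁ − p₀)/p₁ = 0.251 / 0.771 ≈ 0.3256
  upper = min{1, (1 − p₀)/p₁} = 0.48 / 0.771 ≈ 0.6226

0.326 ≤ PN ≤ 0.623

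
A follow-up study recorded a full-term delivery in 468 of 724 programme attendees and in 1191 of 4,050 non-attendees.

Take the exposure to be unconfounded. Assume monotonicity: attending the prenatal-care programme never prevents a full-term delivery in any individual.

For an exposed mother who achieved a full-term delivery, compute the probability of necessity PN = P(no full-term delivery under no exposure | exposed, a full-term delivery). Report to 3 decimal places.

PN ≈ 0.545

p₁ = P(outcome | exposed) = 468/724 = 0.64641
p₀ = P(outcome | unexposed) = 1191/4050 = 0.29407
Under exogeneity and monotonicity, PN = (p₁ − p₀) / p₁.
PN = (0.64641 − 0.29407) / 0.64641 = 0.35233 / 0.64641 ≈ 0.5451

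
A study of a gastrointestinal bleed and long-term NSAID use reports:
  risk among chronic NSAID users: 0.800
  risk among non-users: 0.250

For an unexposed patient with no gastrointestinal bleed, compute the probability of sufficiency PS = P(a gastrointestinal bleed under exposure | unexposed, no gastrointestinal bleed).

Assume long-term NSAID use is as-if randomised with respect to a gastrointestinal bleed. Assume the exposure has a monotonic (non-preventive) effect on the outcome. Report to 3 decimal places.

Let p₁ = 0.8, p₀ = 0.25.
Under exogeneity and monotonicity, PS = (p₁ − p₀) / (1 − p₀).
PS = (0.8 − 0.25) / (1 − 0.25) = 0.55 / 0.75 ≈ 0.7333

PS ≈ 0.733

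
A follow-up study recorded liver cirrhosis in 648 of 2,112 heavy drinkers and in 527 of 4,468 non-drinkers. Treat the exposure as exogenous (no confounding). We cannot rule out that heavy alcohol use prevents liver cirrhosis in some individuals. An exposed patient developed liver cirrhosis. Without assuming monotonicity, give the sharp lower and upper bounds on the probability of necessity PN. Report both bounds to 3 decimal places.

p₁ = P(outcome | exposed) = 648/2112 = 0.30682
p₀ = P(outcome | unexposed) = 527/4468 = 0.11795
Under exogeneity alone the bounds on PN are max{0,(p₁−p₀)/p₁} ≤ PN ≤ min{1,(1−p₀)/p₁}.
  lower = (p₁ − p₀)/p₁ = 0.18887 / 0.30682 ≈ 0.6156
  upper = min{1, (1 − p₀)/p₁} = 0.88205 / 0.30682 ≈ 2.8748 → capped at 1

0.616 ≤ PN ≤ 1.000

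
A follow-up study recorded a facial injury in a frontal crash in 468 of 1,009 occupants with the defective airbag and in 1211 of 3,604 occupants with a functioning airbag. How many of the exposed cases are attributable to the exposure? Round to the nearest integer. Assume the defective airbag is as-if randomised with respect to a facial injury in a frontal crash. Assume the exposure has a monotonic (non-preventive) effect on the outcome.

about 129 cases

p₁ = P(outcome | exposed) = 468/1009 = 0.46383
p₀ = P(outcome | unexposed) = 1211/3604 = 0.33602
PN = (p₁ − p₀)/p₁ = (0.46383 − 0.33602) / 0.46383 ≈ 0.27556.
Attributable cases ≈ PN × (exposed cases) = 0.27556 × 468 ≈ 128.96.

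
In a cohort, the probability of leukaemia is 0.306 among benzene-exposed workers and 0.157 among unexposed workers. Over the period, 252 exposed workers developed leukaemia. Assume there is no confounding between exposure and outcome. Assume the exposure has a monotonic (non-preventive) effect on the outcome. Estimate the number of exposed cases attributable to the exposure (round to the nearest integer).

Let p₁ = 0.306, p₀ = 0.157.
PN = (p₁ − p₀)/p₁ = (0.306 − 0.157) / 0.306 ≈ 0.48693.
Attributable cases ≈ PN × (exposed cases) = 0.48693 × 252 ≈ 122.71.

about 123 cases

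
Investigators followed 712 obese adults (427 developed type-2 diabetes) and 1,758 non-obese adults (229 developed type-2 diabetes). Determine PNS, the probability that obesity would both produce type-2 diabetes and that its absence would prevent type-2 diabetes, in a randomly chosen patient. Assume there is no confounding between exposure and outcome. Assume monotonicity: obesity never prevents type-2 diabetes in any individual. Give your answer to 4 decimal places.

PNS ≈ 0.4695

p₁ = P(outcome | exposed) = 427/712 = 0.59972
p₀ = P(outcome | unexposed) = 229/1758 = 0.13026
Under exogeneity and monotonicity, PNS = p₁ − p₀.
PNS = 0.59972 − 0.13026 = 0.46946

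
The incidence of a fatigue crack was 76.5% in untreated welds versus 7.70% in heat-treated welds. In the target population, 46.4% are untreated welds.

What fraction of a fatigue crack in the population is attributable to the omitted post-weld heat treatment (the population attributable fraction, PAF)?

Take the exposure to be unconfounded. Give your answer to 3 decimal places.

PAF ≈ 0.806

p₁ = 0.765, p₀ = 0.077.
Overall risk P(Y=1) = π·p₁ + (1−π)·p₀ = 0.464×0.765 + 0.536×0.077 = 0.39623.
Under exogeneity, PAF = [P(Y=1) − p₀] / P(Y=1).
PAF = (0.39623 − 0.077) / 0.39623 ≈ 0.8057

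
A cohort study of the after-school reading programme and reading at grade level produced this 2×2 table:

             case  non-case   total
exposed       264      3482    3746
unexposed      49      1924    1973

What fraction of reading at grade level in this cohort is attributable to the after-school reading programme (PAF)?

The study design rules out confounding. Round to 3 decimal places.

PAF ≈ 0.546

p₁ = P(outcome | exposed) = 264/3746 = 0.070475
p₀ = P(outcome | unexposed) = 49/1973 = 0.024835
Exposure prevalence π = 3746/5719 = 0.65501; overall risk P(Y=1) = 0.05473.
Under exogeneity, PAF = [P(Y=1) − p₀]/P(Y=1).
PAF = (0.05473 − 0.024835) / 0.05473 ≈ 0.5462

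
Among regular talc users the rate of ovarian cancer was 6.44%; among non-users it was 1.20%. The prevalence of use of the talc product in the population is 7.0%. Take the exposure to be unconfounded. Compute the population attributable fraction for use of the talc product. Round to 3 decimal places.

PAF ≈ 0.234

p₁ = 0.0644, p₀ = 0.012.
Overall risk P(Y=1) = π·p₁ + (1−π)·p₀ = 0.07×0.0644 + 0.93×0.012 = 0.015668.
Under exogeneity, PAF = [P(Y=1) − p₀] / P(Y=1).
PAF = (0.015668 − 0.012) / 0.015668 ≈ 0.2341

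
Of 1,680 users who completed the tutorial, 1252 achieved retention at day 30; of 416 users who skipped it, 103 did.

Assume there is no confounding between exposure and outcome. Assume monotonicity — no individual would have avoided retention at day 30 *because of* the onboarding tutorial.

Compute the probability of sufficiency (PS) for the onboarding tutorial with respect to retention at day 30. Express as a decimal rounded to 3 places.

p₁ = P(outcome | exposed) = 1252/1680 = 0.74524
p₀ = P(outcome | unexposed) = 103/416 = 0.2476
Under exogeneity and monotonicity, PS = (p₁ − p₀) / (1 − p₀).
PS = (0.74524 − 0.2476) / (1 − 0.2476) = 0.49764 / 0.7524 ≈ 0.6614

PS ≈ 0.661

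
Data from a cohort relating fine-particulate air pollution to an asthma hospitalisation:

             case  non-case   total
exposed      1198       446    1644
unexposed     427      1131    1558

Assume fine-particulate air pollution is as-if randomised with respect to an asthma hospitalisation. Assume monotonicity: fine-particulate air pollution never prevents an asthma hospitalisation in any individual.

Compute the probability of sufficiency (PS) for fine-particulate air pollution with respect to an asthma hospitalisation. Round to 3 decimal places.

p₁ = P(outcome | exposed) = 1198/1644 = 0.72871
p₀ = P(outcome | unexposed) = 427/1558 = 0.27407
Under exogeneity and monotonicity, PS = (p₁ − p₀) / (1 − p₀).
PS = (0.72871 − 0.27407) / (1 − 0.27407) = 0.45464 / 0.72593 ≈ 0.6263

PS ≈ 0.626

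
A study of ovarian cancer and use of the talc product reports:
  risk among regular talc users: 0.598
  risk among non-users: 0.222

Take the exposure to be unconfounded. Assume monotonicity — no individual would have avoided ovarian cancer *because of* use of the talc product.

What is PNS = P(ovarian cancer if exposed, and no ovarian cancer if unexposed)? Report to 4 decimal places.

PNS ≈ 0.3760

Let p₁ = 0.598, p₀ = 0.222.
Under exogeneity and monotonicity, PNS = p₁ − p₀.
PNS = 0.598 − 0.222 = 0.376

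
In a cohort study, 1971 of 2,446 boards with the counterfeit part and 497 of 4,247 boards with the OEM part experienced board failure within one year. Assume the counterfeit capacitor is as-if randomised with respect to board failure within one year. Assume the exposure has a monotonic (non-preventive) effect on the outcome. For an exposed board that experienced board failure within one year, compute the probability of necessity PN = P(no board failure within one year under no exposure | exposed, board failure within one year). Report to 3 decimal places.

p₁ = P(outcome | exposed) = 1971/2446 = 0.80581
p₀ = P(outcome | unexposed) = 497/4247 = 0.11702
Under exogeneity and monotonicity, PN = (p₁ − p₀) / p₁.
PN = (0.80581 − 0.11702) / 0.80581 = 0.68878 / 0.80581 ≈ 0.8548

PN ≈ 0.855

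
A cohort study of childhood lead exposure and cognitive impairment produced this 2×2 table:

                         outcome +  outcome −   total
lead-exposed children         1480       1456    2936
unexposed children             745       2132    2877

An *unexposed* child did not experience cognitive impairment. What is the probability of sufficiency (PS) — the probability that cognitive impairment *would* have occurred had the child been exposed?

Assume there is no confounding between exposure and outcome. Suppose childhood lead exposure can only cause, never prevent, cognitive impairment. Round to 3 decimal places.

PS ≈ 0.331

p₁ = P(outcome | exposed) = 1480/2936 = 0.50409
p₀ = P(outcome | unexposed) = 745/2877 = 0.25895
Under exogeneity and monotonicity, PS = (p₁ − p₀) / (1 − p₀).
PS = (0.50409 − 0.25895) / (1 − 0.25895) = 0.24514 / 0.74105 ≈ 0.3308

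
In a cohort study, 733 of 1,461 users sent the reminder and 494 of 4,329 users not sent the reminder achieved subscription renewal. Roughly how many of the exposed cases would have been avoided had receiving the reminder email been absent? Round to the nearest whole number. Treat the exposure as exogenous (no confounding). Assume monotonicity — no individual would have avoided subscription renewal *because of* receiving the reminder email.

p₁ = P(outcome | exposed) = 733/1461 = 0.50171
p₀ = P(outcome | unexposed) = 494/4329 = 0.11411
PN = (p₁ − p₀)/p₁ = (0.50171 − 0.11411) / 0.50171 ≈ 0.77255.
Attributable cases ≈ PN × (exposed cases) = 0.77255 × 733 ≈ 566.28.

about 566 cases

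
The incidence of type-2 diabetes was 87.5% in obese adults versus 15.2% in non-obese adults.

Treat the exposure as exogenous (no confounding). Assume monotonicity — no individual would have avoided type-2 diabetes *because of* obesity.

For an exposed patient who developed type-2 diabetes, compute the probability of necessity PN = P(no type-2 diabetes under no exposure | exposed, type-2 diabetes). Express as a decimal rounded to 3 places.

p₁ = 0.875, p₀ = 0.152.
Under exogeneity and monotonicity, PN = (p₁ − p₀) / p₁.
PN = (0.875 − 0.152) / 0.875 = 0.723 / 0.875 ≈ 0.8263

PN ≈ 0.826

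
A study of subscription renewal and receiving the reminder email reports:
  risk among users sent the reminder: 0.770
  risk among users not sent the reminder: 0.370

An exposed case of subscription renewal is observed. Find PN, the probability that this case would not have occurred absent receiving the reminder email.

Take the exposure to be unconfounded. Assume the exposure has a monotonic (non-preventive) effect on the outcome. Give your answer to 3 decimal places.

PN ≈ 0.519

Let p₁ = 0.77, p₀ = 0.37.
Under exogeneity and monotonicity, PN = (p₁ − p₀) / p₁.
PN = (0.77 − 0.37) / 0.77 = 0.4 / 0.77 ≈ 0.5195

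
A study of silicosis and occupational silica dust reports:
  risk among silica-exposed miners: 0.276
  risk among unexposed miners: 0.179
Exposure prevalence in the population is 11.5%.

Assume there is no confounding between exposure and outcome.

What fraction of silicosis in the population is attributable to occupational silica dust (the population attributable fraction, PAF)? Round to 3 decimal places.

PAF ≈ 0.059

Let p₁ = 0.276, p₀ = 0.179.
Overall risk P(Y=1) = π·p₁ + (1−π)·p₀ = 0.115×0.276 + 0.885×0.179 = 0.19016.
Under exogeneity, PAF = [P(Y=1) − p₀] / P(Y=1).
PAF = (0.19016 − 0.179) / 0.19016 ≈ 0.0587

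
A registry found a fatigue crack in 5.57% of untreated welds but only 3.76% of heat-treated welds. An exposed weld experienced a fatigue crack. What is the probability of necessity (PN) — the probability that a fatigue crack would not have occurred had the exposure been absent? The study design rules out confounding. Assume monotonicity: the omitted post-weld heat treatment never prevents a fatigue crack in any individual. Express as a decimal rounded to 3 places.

p₁ = 0.0557, p₀ = 0.0376.
Under exogeneity and monotonicity, PN = (p₁ − p₀) / p₁.
PN = (0.0557 − 0.0376) / 0.0557 = 0.0181 / 0.0557 ≈ 0.3250

PN ≈ 0.325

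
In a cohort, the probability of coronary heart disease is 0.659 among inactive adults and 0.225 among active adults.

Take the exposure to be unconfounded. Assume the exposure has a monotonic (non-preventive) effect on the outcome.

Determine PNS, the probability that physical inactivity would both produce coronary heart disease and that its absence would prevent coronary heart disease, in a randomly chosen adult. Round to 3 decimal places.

Let p₁ = 0.659, p₀ = 0.225.
Under exogeneity and monotonicity, PNS = p₁ − p₀.
PNS = 0.659 − 0.225 = 0.434

PNS ≈ 0.434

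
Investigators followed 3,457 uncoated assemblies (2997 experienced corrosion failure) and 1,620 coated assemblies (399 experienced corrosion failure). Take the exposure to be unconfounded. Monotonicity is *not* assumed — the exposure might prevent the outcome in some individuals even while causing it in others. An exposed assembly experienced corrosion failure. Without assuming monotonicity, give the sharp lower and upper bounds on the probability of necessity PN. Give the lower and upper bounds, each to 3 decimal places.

p₁ = P(outcome | exposed) = 2997/3457 = 0.86694
p₀ = P(outcome | unexposed) = 399/1620 = 0.2463
Under exogeneity alone the bounds on PN are max{0,(p₁−p₀)/p₁} ≤ PN ≤ min{1,(1−p₀)/p₁}.
  lower = (p₁ − p₀)/p₁ = 0.62064 / 0.86694 ≈ 0.7159
  upper = min{1, (1 − p₀)/p₁} = 0.7537 / 0.86694 ≈ 0.8694

0.716 ≤ PN ≤ 0.869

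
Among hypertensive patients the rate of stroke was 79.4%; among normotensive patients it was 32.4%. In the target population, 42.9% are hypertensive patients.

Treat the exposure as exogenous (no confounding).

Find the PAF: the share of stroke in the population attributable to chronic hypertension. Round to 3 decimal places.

PAF ≈ 0.384

p₁ = 0.794, p₀ = 0.324.
Overall risk P(Y=1) = π·p₁ + (1−π)·p₀ = 0.429×0.794 + 0.571×0.324 = 0.52563.
Under exogeneity, PAF = [P(Y=1) − p₀] / P(Y=1).
PAF = (0.52563 − 0.324) / 0.52563 ≈ 0.3836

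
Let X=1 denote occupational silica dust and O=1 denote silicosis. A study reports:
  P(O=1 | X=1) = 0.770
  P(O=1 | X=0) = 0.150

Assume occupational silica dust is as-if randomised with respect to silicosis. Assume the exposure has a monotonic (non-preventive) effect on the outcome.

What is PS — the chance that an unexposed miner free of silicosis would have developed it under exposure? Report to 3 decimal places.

PS ≈ 0.729

Let p₁ = 0.77, p₀ = 0.15.
Under exogeneity and monotonicity, PS = (p₁ − p₀) / (1 − p₀).
PS = (0.77 − 0.15) / (1 − 0.15) = 0.62 / 0.85 ≈ 0.7294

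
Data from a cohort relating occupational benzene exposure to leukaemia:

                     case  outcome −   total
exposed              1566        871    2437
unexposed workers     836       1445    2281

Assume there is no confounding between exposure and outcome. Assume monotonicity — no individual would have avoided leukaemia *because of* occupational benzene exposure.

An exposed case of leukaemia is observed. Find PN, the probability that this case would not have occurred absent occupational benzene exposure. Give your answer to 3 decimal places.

PN ≈ 0.430

p₁ = P(outcome | exposed) = 1566/2437 = 0.64259
p₀ = P(outcome | unexposed) = 836/2281 = 0.36651
Under exogeneity and monotonicity, PN = (p₁ − p₀) / p₁.
PN = (0.64259 − 0.36651) / 0.64259 = 0.27609 / 0.64259 ≈ 0.4296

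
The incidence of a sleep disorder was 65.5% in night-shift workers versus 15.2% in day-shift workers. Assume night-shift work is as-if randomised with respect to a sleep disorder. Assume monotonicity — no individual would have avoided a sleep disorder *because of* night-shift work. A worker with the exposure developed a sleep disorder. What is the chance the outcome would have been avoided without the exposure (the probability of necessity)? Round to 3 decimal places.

PN ≈ 0.768

p₁ = 0.655, p₀ = 0.152.
Under exogeneity and monotonicity, PN = (p₁ − p₀) / p₁.
PN = (0.655 − 0.152) / 0.655 = 0.503 / 0.655 ≈ 0.7679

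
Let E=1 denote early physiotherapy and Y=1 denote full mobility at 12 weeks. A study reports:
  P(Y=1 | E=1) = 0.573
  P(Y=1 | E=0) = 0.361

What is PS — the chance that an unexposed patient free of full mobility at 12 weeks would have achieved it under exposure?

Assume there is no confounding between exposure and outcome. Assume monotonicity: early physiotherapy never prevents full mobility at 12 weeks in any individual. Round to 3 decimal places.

PS ≈ 0.332

Let p₁ = 0.573, p₀ = 0.361.
Under exogeneity and monotonicity, PS = (p₁ − p₀) / (1 − p₀).
PS = (0.573 − 0.361) / (1 − 0.361) = 0.212 / 0.639 ≈ 0.3318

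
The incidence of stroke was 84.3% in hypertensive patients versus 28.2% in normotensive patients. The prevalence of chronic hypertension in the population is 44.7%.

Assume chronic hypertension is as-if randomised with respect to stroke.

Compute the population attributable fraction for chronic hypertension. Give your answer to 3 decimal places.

PAF ≈ 0.471

p₁ = 0.843, p₀ = 0.282.
Overall risk P(Y=1) = π·p₁ + (1−π)·p₀ = 0.447×0.843 + 0.553×0.282 = 0.53277.
Under exogeneity, PAF = [P(Y=1) − p₀] / P(Y=1).
PAF = (0.53277 − 0.282) / 0.53277 ≈ 0.4707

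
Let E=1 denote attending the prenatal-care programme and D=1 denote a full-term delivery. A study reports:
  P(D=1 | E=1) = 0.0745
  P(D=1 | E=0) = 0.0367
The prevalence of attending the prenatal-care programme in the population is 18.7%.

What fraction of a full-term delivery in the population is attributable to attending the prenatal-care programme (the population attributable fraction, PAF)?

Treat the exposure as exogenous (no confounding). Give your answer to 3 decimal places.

PAF ≈ 0.161

Let p₁ = 0.0745, p₀ = 0.0367.
Overall risk P(Y=1) = π·p₁ + (1−π)·p₀ = 0.187×0.0745 + 0.813×0.0367 = 0.043769.
Under exogeneity, PAF = [P(Y=1) − p₀] / P(Y=1).
PAF = (0.043769 − 0.0367) / 0.043769 ≈ 0.1615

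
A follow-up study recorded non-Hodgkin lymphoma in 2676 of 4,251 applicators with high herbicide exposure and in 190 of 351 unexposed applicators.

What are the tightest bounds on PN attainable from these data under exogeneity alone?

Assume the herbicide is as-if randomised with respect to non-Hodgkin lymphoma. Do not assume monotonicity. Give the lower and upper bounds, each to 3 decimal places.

p₁ = P(outcome | exposed) = 2676/4251 = 0.6295
p₀ = P(outcome | unexposed) = 190/351 = 0.54131
Under exogeneity alone the bounds on PN are max{0,(p₁−p₀)/p₁} ≤ PN ≤ min{1,(1−p₀)/p₁}.
  lower = (p₁ − p₀)/p₁ = 0.088188 / 0.6295 ≈ 0.1401
  upper = min{1, (1 − p₀)/p₁} = 0.45869 / 0.6295 ≈ 0.7287

0.140 ≤ PN ≤ 0.729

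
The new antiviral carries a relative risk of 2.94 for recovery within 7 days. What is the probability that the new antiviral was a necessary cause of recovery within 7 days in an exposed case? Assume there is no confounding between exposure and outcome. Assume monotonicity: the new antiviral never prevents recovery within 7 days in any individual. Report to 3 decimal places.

PN ≈ 0.660

Under exogeneity and monotonicity, PN = (RR − 1) / RR = 1 − 1/RR.
PN = (2.94 − 1) / 2.94 = 1.94 / 2.94 ≈ 0.6599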